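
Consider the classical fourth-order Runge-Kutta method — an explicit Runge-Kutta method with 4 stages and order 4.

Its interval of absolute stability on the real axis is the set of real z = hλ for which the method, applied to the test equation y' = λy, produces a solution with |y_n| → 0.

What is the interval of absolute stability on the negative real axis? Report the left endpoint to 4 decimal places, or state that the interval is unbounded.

(-2.7853, 0).

Set f=λy, z=hλ:
  order 4, 4-stage ⇒ R(z)=1+z+z^2/2+z^3/6+z^4/24
  (e.g. R(-0.95)=0.39229, |R|=0.39229)

Solve |R(x)|<1 on ℝ⁻.
x=-0.95: |R|=0.3923
|R(-2.45)|=0.6015 |R(-1.75)|=0.2788 |R(-1.16)|=0.3281
Bisect:
  x_lo=-3.5299 |R|=2.8386  x_hi=-0.2354 |R|=0.7902
  mid=-1.88266 |R|=0.30084 →hi
  mid=-2.70628 |R|=0.88726 →hi
  mid=-3.11808 |R|=1.62916 →lo
  mid=-2.91218 |R|=1.20878 →lo
  mid=-2.80923 |R|=1.03669 →lo
  mid=-2.75775 |R|=0.95927 →hi
  mid=-2.78349 |R|=0.99729 →hi
  mid=-2.79636 |R|=1.01681 →lo
  mid=-2.78993 |R|=1.00701 →lo
  mid=-2.78671 |R|=1.00214 →lo
  ...
  [-2.78530,-2.78510] ⇒ x*=-2.7853
Interval (-2.7853, 0).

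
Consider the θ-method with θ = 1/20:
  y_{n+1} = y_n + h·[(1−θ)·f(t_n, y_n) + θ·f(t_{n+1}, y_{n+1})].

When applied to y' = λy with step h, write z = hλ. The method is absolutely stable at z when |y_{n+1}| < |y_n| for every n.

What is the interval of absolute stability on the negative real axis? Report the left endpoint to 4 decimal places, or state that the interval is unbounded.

(-2.2222, 0).

Set f=λy, z=hλ:
  y_{n+1} = y_n + z·[19/20·y_n + 1/20·y_{n+1}] ⇒ (1 − 1/20z)y_{n+1} = (1 + 19/20z)y_n
  so R(z) = (1 + 19/20z)/(1 − 1/20z).

Need |R(x)|<1, x<0.
x=-0.59: |R|=0.4269
R=−1: 1+19/20x = −1+1/20x ⇒ -9/10x=2 ⇒ x=2/(-9/10)=-2.2222
Confirm numerically:
  x=-2.005: |R|=0.82231 <1
  x=-1.373: |R|=0.28480 <1
  x=-1.199: |R|=0.13119 <1
  x=-1.121: |R|=0.06150 <1
  x=-2.743: |R|=1.41217 >1
  x=-2.519: |R|=1.23722 >1
  x=-2.502: |R|=1.22380 >1
Stable set (-2.2222, 0).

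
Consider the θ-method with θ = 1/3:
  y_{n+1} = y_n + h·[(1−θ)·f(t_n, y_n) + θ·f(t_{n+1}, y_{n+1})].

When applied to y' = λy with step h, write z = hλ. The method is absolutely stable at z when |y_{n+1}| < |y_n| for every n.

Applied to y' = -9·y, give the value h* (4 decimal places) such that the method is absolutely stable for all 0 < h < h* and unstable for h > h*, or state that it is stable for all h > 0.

On y'=λy, z=hλ:
  y_{n+1} = y_n + z·[2/3·y_n + 1/3·y_{n+1}] ⇒ (1 − 1/3z)y_{n+1} = (1 + 2/3z)y_n
  ⇒ R(z) = (1 + 2/3z)/(1 − 1/3z).

Find x<0 with |R(x)|<1.
x=-1.41: |R|=0.0408
R=−1: 1+2/3x = −1+1/3x ⇒ -1/3x=2 ⇒ x=2/(-1/3)=-6.0000
Confirm numerically:
  x=-5.746: |R|=0.97096 <1
  x=-4.317: |R|=0.76999 <1
  x=-3.616: |R|=0.63966 <1
  x=-2.962: |R|=0.49044 <1
  x=-6.465: |R|=1.04913 >1
  x=-6.344: |R|=1.03682 >1
  x=-6.291: |R|=1.03132 >1
So |R|<1 on (-6.0000, 0).

(-6.0000,0); λ=-9 ⇒ h* = (6)/9 = 0.6667.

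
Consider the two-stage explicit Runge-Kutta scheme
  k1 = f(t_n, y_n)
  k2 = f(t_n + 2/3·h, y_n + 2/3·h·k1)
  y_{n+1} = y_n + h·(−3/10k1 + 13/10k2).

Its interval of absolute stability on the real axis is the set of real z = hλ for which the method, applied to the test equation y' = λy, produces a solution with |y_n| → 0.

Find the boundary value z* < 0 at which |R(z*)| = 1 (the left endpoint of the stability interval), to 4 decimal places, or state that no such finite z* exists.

On y'=λy, z=hλ:
  k1=λy_n ⇒ h·k1=z·y_n;  k2=λ(1+2/3z)y_n ⇒ h·k2=z(1+2/3z)y_n
  y_{n+1}/y_n = 1 − 3/10z + 13/10z(1+2/3z) = 1 + z + 13/15z²
  R(z) = 1 + z + 13/15z².

Find x<0 with |R(x)|<1.
x=-0.77: |R|=0.7438
R=1: x+13/15x²=0 ⇒ x=−15/13=-1.1538; min R=1−1/(4·13/15)=0.7115>−1
Confirm numerically:
  x=-0.841: |R|=0.77198 <1
  x=-0.774: |R|=0.74520 <1
  x=-0.747: |R|=0.73661 <1
  x=-1.319: |R|=1.18879 >1
  x=-1.282: |R|=1.14239 >1
Interval (-1.1538, 0).

z* = -1.1538.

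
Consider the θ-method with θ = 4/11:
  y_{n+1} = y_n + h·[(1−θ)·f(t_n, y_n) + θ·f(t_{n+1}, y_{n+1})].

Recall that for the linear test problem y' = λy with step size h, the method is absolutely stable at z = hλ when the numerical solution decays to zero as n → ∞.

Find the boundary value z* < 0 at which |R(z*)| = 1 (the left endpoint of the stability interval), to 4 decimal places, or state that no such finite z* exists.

z* = -7.3333.

Test eqn y'=λy, z=hλ:
  y_{n+1} = y_n + z·[7/11·y_n + 4/11·y_{n+1}] ⇒ (1 − 4/11z)y_{n+1} = (1 + 7/11z)y_n
  so R(z) = (1 + 7/11z)/(1 − 4/11z).

Find x<0 with |R(x)|<1.
x=-1.62: |R|=0.0195
R=−1: 1+7/11x = −1+4/11x ⇒ -3/11x=2 ⇒ x=2/(-3/11)=-7.3333
Confirm numerically:
  x=-6.471: |R|=0.92986 <1
  x=-6.071: |R|=0.89267 <1
  x=-4.023: |R|=0.63343 <1
  x=-7.610: |R|=1.02003 >1
  x=-7.588: |R|=1.01848 >1
Interval (-7.3333, 0).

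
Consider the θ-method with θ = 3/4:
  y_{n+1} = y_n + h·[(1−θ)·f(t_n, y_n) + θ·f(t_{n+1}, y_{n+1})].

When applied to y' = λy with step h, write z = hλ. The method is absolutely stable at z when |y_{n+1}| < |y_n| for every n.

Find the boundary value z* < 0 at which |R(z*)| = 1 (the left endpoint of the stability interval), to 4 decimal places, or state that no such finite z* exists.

(−∞, 0) — no finite endpoint.

Set f=λy, z=hλ:
  y_{n+1} = y_n + z·[1/4·y_n + 3/4·y_{n+1}] ⇒ (1 − 3/4z)y_{n+1} = (1 + 1/4z)y_n
  R(z) = (1 + 1/4z)/(1 − 3/4z).

Boundary: |R(x)|=1, x<0.
x=-1.46: |R|=0.3031
x=-2: |R|=0.2000
x=-10: |R|=0.1765
x=-100: |R|=0.3158
θ=3/4≥1/2 ⇒ |1+1/4x|<|1−3/4x| ∀x<0 ⇒ unbounded interval.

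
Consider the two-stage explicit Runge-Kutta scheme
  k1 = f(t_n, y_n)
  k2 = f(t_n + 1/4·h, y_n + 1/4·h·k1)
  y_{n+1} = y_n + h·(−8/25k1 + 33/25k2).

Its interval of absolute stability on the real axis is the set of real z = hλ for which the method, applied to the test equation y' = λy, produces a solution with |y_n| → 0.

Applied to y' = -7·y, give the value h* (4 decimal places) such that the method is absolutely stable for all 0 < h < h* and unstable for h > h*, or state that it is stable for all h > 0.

Test eqn y'=λy, z=hλ:
  k1=λy_n ⇒ h·k1=z·y_n;  k2=λ(1+1/4z)y_n ⇒ h·k2=z(1+1/4z)y_n
  y_{n+1}/y_n = 1 − 8/25z + 33/25z(1+1/4z) = 1 + z + 33/100z²
  so R(z) = 1 + z + 33/100z².

Find x<0 with |R(x)|<1.
x=-0.56: |R|=0.5435
R=1: x+33/100x²=0 ⇒ x=−100/33=-3.0303; min R=1−1/(4·33/100)=0.2424>−1
Confirm numerically:
  x=-2.912: |R|=0.88632 <1
  x=-1.914: |R|=0.29492 <1
  x=-1.680: |R|=0.25139 <1
  x=-1.617: |R|=0.24585 <1
  x=-3.583: |R|=1.65350 >1
  x=-3.309: |R|=1.30433 >1
So |R|<1 on (-3.0303, 0).

(-3.0303,0); λ=-7 ⇒ h* = (100/33)/7 = 0.4329.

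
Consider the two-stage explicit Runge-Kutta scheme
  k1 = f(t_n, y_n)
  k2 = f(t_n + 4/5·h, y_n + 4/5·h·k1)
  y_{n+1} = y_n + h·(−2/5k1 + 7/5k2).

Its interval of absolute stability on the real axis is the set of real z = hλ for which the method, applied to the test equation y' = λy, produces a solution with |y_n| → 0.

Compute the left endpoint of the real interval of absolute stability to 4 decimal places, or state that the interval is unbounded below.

With y'=λy (z=hλ):
  k1=λy_n ⇒ h·k1=z·y_n;  k2=λ(1+4/5z)y_n ⇒ h·k2=z(1+4/5z)y_n
  y_{n+1}/y_n = 1 − 2/5z + 7/5z(1+4/5z) = 1 + z + 28/25z²
  R(z) = 1 + z + 28/25z².

Need |R(x)|<1, x<0.
x=-1.09: |R|=1.2407
R=1: x+28/25x²=0 ⇒ x=−25/28=-0.8929; min R=1−1/(4·28/25)=0.7768>−1
Confirm numerically:
  x=-0.489: |R|=0.77882 <1
  x=-0.474: |R|=0.77764 <1
  x=-0.413: |R|=0.77804 <1
  x=-1.490: |R|=1.99651 >1
  x=-1.334: |R|=1.65910 >1
  x=-1.000: |R|=1.12000 >1
Interval (-0.8929, 0).

left endpoint -0.8929.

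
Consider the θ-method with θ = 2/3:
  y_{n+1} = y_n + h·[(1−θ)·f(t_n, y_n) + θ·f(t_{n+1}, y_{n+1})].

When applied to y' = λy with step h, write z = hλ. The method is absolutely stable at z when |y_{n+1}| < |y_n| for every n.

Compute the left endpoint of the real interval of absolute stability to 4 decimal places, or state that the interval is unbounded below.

Test eqn y'=λy, z=hλ:
  y_{n+1} = y_n + z·[1/3·y_n + 2/3·y_{n+1}] ⇒ (1 − 2/3z)y_{n+1} = (1 + 1/3z)y_n
  Hence R(z) = (1 + 1/3z)/(1 − 2/3z).

Boundary: |R(x)|=1, x<0.
x=-0.44: |R|=0.6598
x=-2: |R|=0.1429
x=-10: |R|=0.3043
x=-100: |R|=0.4778
θ=2/3≥1/2 ⇒ |1+1/3x|<|1−2/3x| ∀x<0 ⇒ interval (−∞,0).

(−∞, 0) — no finite endpoint.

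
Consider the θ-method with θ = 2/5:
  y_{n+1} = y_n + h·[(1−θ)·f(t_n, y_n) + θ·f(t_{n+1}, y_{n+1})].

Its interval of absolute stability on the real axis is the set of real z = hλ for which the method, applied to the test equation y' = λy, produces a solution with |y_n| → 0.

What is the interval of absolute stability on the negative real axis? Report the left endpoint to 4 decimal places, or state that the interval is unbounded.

With y'=λy (z=hλ):
  y_{n+1} = y_n + z·[3/5·y_n + 2/5·y_{n+1}] ⇒ (1 − 2/5z)y_{n+1} = (1 + 3/5z)y_n
  so R(z) = (1 + 3/5z)/(1 − 2/5z).

Find x<0 with |R(x)|<1.
x=-0.71: |R|=0.4470
R=−1: 1+3/5x = −1+2/5x ⇒ -1/5x=2 ⇒ x=2/(-1/5)=-10.0000
Confirm numerically:
  x=-7.711: |R|=0.88791 <1
  x=-4.863: |R|=0.65116 <1
  x=-4.019: |R|=0.54126 <1
  x=-10.565: |R|=1.02162 >1
  x=-10.561: |R|=1.02148 >1
  x=-10.344: |R|=1.01339 >1
Stable set (-10.0000, 0).

(-10.0000, 0).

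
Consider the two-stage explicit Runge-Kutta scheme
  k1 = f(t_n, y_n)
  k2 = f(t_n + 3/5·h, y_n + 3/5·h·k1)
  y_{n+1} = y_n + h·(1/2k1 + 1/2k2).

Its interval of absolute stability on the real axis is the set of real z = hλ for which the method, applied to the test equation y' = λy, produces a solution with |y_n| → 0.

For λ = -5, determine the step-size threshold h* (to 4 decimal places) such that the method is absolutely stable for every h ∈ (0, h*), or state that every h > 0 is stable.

(-3.3333,0); λ=-5 ⇒ h* = (10/3)/5 = 0.6667.

Test eqn y'=λy, z=hλ:
  k1=λy_n ⇒ h·k1=z·y_n;  k2=λ(1+3/5z)y_n ⇒ h·k2=z(1+3/5z)y_n
  y_{n+1}/y_n = 1 + 1/2z + 1/2z(1+3/5z) = 1 + z + 3/10z²
  ⇒ R(z) = 1 + z + 3/10z².

Solve |R(x)|<1 on ℝ⁻.
x=-1.44: |R|=0.1821
R=1: x+3/10x²=0 ⇒ x=−10/3=-3.3333; min R=1−1/(4·3/10)=0.1667>−1
Confirm numerically:
  x=-2.779: |R|=0.53785 <1
  x=-2.723: |R|=0.50142 <1
  x=-1.805: |R|=0.17241 <1
  x=-3.903: |R|=1.66702 >1
  x=-3.780: |R|=1.50652 >1
  x=-3.461: |R|=1.13256 >1
Stable set (-3.3333, 0).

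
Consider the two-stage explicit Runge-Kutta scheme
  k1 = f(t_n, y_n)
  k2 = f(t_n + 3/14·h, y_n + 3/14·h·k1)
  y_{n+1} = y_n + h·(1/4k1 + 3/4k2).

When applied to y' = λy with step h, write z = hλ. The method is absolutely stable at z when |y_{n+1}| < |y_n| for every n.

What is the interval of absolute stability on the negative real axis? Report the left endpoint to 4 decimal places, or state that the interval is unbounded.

(-6.2222, 0).

On y'=λy, z=hλ:
  k1=λy_n ⇒ h·k1=z·y_n;  k2=λ(1+3/14z)y_n ⇒ h·k2=z(1+3/14z)y_n
  y_{n+1}/y_n = 1 + 1/4z + 3/4z(1+3/14z) = 1 + z + 9/56z²
  Hence R(z) = 1 + z + 9/56z².

Find x<0 with |R(x)|<1.
x=-1.78: |R|=0.2708
R=1: x+9/56x²=0 ⇒ x=−56/9=-6.2222; min R=1−1/(4·9/56)=-0.5556>−1
Confirm numerically:
  x=-5.844: |R|=0.64477 <1
  x=-4.368: |R|=0.30166 <1
  x=-3.973: |R|=0.43617 <1
  x=-3.308: |R|=0.54933 <1
  x=-6.307: |R|=1.08593 >1
  x=-6.262: |R|=1.04003 >1
Stable set (-6.2222, 0).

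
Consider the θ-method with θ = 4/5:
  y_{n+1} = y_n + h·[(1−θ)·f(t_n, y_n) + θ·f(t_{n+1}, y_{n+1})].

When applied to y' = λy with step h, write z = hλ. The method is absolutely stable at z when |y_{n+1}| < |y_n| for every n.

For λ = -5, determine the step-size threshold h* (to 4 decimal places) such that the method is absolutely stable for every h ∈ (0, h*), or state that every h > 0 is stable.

(−∞, 0) — no finite endpoint. Any h>0 works for λ=-5.

With y'=λy (z=hλ):
  y_{n+1} = y_n + z·[1/5·y_n + 4/5·y_{n+1}] ⇒ (1 − 4/5z)y_{n+1} = (1 + 1/5z)y_n
  Hence R(z) = (1 + 1/5z)/(1 − 4/5z).

Solve |R(x)|<1 on ℝ⁻.
x=-1.16: |R|=0.3983
x=-2: |R|=0.2308
x=-10: |R|=0.1111
x=-100: |R|=0.2346
θ=4/5≥1/2 ⇒ |1+1/5x|<|1−4/5x| ∀x<0 ⇒ unbounded interval.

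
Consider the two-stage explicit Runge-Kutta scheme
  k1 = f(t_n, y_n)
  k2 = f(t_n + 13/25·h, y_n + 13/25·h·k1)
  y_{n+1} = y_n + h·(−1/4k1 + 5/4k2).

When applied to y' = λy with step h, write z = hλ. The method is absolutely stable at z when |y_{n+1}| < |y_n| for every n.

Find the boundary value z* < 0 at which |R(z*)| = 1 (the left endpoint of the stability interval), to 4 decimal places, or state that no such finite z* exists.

Set f=λy, z=hλ:
  k1=λy_n ⇒ h·k1=z·y_n;  k2=λ(1+13/25z)y_n ⇒ h·k2=z(1+13/25z)y_n
  y_{n+1}/y_n = 1 − 1/4z + 5/4z(1+13/25z) = 1 + z + 13/20z²
  R(z) = 1 + z + 13/20z².

Need |R(x)|<1, x<0.
x=-1.31: |R|=0.8055
R=1: x+13/20x²=0 ⇒ x=−20/13=-1.5385; min R=1−1/(4·13/20)=0.6154>−1
Confirm numerically:
  x=-1.518: |R|=0.97981 <1
  x=-0.739: |R|=0.61598 <1
  x=-0.675: |R|=0.62116 <1
  x=-2.066: |R|=1.70843 >1
  x=-1.851: |R|=1.37603 >1
Interval (-1.5385, 0).

z* = -1.5385.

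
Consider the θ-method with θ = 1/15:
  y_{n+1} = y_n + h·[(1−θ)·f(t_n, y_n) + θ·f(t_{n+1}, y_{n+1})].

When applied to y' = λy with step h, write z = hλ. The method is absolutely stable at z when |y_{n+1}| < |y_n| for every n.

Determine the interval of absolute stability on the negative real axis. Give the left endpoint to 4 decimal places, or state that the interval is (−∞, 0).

z∈(-2.3077,0).

With y'=λy (z=hλ):
  y_{n+1} = y_n + z·[14/15·y_n + 1/15·y_{n+1}] ⇒ (1 − 1/15z)y_{n+1} = (1 + 14/15z)y_n
  Hence R(z) = (1 + 14/15z)/(1 − 1/15z).

Boundary: |R(x)|=1, x<0.
x=-0.96: |R|=0.0977
R=−1: 1+14/15x = −1+1/15x ⇒ -13/15x=2 ⇒ x=2/(-13/15)=-2.3077
Confirm numerically:
  x=-2.014: |R|=0.77560 <1
  x=-2.008: |R|=0.77093 <1
  x=-1.827: |R|=0.62863 <1
  x=-2.729: |R|=1.30893 >1
  x=-2.685: |R|=1.27735 >1
Stable set (-2.3077, 0).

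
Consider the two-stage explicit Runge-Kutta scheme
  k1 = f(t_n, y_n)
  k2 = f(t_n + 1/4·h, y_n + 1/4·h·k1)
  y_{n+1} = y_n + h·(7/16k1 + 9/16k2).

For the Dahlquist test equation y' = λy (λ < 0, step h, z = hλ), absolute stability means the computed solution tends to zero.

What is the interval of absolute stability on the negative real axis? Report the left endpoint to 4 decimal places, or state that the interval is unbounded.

Set f=λy, z=hλ:
  k1=λy_n ⇒ h·k1=z·y_n;  k2=λ(1+1/4z)y_n ⇒ h·k2=z(1+1/4z)y_n
  y_{n+1}/y_n = 1 + 7/16z + 9/16z(1+1/4z) = 1 + z + 9/64z²
  R(z) = 1 + z + 9/64z².

Solve |R(x)|<1 on ℝ⁻.
x=-0.51: |R|=0.5266
R=1: x+9/64x²=0 ⇒ x=−64/9=-7.1111; min R=1−1/(4·9/64)=-0.7778>−1
Confirm numerically:
  x=-6.730: |R|=0.63931 <1
  x=-6.638: |R|=0.55837 <1
  x=-6.176: |R|=0.18786 <1
  x=-4.998: |R|=0.48519 <1
  x=-7.655: |R|=1.58549 >1
  x=-7.468: |R|=1.37480 >1
  x=-7.201: |R|=1.09103 >1
Stable set (-7.1111, 0).

(-7.1111, 0).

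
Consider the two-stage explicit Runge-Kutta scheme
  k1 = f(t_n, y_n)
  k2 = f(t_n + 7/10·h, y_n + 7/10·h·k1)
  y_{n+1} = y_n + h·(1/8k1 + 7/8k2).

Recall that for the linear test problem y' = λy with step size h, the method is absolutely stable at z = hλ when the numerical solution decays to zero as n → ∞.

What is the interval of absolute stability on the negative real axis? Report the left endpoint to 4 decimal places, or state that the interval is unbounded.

(-1.6327, 0).

With y'=λy (z=hλ):
  k1=λy_n ⇒ h·k1=z·y_n;  k2=λ(1+7/10z)y_n ⇒ h·k2=z(1+7/10z)y_n
  y_{n+1}/y_n = 1 + 1/8z + 7/8z(1+7/10z) = 1 + z + 49/80z²
  R(z) = 1 + z + 49/80z².

Solve |R(x)|<1 on ℝ⁻.
x=-0.52: |R|=0.6456
R=1: x+49/80x²=0 ⇒ x=−80/49=-1.6327; min R=1−1/(4·49/80)=0.5918>−1
Confirm numerically:
  x=-1.501: |R|=0.87896 <1
  x=-1.490: |R|=0.86981 <1
  x=-1.115: |R|=0.64648 <1
  x=-0.991: |R|=0.61052 <1
  x=-2.126: |R|=1.64242 >1
  x=-1.870: |R|=1.27185 >1
So |R|<1 on (-1.6327, 0).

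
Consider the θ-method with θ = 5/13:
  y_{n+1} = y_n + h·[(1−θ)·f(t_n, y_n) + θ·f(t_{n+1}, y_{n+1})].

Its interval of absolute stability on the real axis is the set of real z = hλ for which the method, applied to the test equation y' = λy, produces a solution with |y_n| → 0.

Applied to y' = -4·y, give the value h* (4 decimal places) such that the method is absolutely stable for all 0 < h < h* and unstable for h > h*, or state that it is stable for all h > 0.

Set f=λy, z=hλ:
  y_{n+1} = y_n + z·[8/13·y_n + 5/13·y_{n+1}] ⇒ (1 − 5/13z)y_{n+1} = (1 + 8/13z)y_n
  ⇒ R(z) = (1 + 8/13z)/(1 − 5/13z).

Need |R(x)|<1, x<0.
x=-1.03: |R|=0.2623
R=−1: 1+8/13x = −1+5/13x ⇒ -3/13x=2 ⇒ x=2/(-3/13)=-8.6667
Confirm numerically:
  x=-7.429: |R|=0.92595 <1
  x=-6.159: |R|=0.82822 <1
  x=-5.470: |R|=0.76233 <1
  x=-4.864: |R|=0.69432 <1
  x=-9.192: |R|=1.02673 >1
  x=-9.190: |R|=1.02663 >1
So |R|<1 on (-8.6667, 0).

(-8.6667,0); λ=-4 ⇒ h* = (26/3)/4 = 2.1667.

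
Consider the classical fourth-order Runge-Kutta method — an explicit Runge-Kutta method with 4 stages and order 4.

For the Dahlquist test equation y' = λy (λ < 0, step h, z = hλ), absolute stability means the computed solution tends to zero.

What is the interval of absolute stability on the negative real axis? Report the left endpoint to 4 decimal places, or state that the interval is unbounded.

z∈(-2.7853,0).

Set f=λy, z=hλ:
  order 4, 4-stage ⇒ R(z)=1+z+z^2/2+z^3/6+z^4/24
  (e.g. R(-1.58)=0.27048, |R|=0.27048)

Solve |R(x)|<1 on ℝ⁻.
x=-1.58: |R|=0.2705
|R(-2.93)|=1.2410 |R(-2.8)|=1.0224 |R(-2.21)|=0.4270
Bisect:
  x_lo=-3.4393 |R|=2.5247  x_hi=-0.3672 |R|=0.6928
  mid=-1.90323 |R|=0.30561 →hi
  mid=-2.67127 |R|=0.84126 →hi
  mid=-3.05529 |R|=1.48945 →lo
  mid=-2.86328 |R|=1.12408 →lo
  mid=-2.76727 |R|=0.97317 →hi
  mid=-2.81527 |R|=1.04615 →lo
  mid=-2.79127 |R|=1.00905 →lo
  mid=-2.77927 |R|=0.99096 →hi
  ...
  [-2.78546,-2.78527] ⇒ x*=-2.7853
Stable set (-2.7853, 0).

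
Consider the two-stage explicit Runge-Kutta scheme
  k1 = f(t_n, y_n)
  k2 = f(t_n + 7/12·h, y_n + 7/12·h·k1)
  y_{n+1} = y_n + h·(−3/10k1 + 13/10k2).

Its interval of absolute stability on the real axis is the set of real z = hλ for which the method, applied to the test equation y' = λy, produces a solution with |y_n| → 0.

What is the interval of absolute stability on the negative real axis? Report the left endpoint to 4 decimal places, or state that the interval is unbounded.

Set f=λy, z=hλ:
  k1=λy_n ⇒ h·k1=z·y_n;  k2=λ(1+7/12z)y_n ⇒ h·k2=z(1+7/12z)y_n
  y_{n+1}/y_n = 1 − 3/10z + 13/10z(1+7/12z) = 1 + z + 91/120z²
  ⇒ R(z) = 1 + z + 91/120z².

Boundary: |R(x)|=1, x<0.
x=-0.7: |R|=0.6716
R=1: x+91/120x²=0 ⇒ x=−120/91=-1.3187; min R=1−1/(4·91/120)=0.6703>−1
Confirm numerically:
  x=-1.033: |R|=0.77621 <1
  x=-0.839: |R|=0.69481 <1
  x=-0.742: |R|=0.67551 <1
  x=-1.866: |R|=1.77448 >1
  x=-1.347: |R|=1.02893 >1
So |R|<1 on (-1.3187, 0).

z∈(-1.3187,0).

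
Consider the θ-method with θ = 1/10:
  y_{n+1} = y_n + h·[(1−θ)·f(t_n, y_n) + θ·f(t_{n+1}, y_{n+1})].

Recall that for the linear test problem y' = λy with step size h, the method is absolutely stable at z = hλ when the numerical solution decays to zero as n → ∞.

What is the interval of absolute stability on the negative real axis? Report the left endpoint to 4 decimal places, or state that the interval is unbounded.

On y'=λy, z=hλ:
  y_{n+1} = y_n + z·[9/10·y_n + 1/10·y_{n+1}] ⇒ (1 − 1/10z)y_{n+1} = (1 + 9/10z)y_n
  ⇒ R(z) = (1 + 9/10z)/(1 − 1/10z).

Find x<0 with |R(x)|<1.
x=-0.51: |R|=0.5147
R=−1: 1+9/10x = −1+1/10x ⇒ -4/5x=2 ⇒ x=2/(-4/5)=-2.5000
Confirm numerically:
  x=-2.071: |R|=0.71568 <1
  x=-1.906: |R|=0.60087 <1
  x=-1.494: |R|=0.29981 <1
  x=-1.189: |R|=0.06265 <1
  x=-2.929: |R|=1.26545 >1
  x=-2.885: |R|=1.23904 >1
  x=-2.718: |R|=1.13713 >1
Stable set (-2.5000, 0).

z∈(-2.5000,0).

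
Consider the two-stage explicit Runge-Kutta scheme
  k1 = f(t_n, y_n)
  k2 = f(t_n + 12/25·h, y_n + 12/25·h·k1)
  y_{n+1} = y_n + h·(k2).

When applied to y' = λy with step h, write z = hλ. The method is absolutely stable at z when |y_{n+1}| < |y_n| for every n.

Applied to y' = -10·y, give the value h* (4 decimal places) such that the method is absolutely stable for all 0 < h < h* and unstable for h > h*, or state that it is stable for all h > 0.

(-2.0833,0); λ=-10 ⇒ h* = (25/12)/10 = 0.2083.

On y'=λy, z=hλ:
  k1=λy_n ⇒ h·k1=z·y_n;  k2=λ(1+12/25z)y_n ⇒ h·k2=z(1+12/25z)y_n
  y_{n+1}/y_n = 1 + z(1+12/25z) = 1 + z + 12/25z²
  ⇒ R(z) = 1 + z + 12/25z².

Solve |R(x)|<1 on ℝ⁻.
x=-1.59: |R|=0.6235
R=1: x+12/25x²=0 ⇒ x=−25/12=-2.0833; min R=1−1/(4·12/25)=0.4792>−1
Confirm numerically:
  x=-1.730: |R|=0.70659 <1
  x=-1.645: |R|=0.65389 <1
  x=-1.439: |R|=0.55495 <1
  x=-2.381: |R|=1.34020 >1
  x=-2.249: |R|=1.17884 >1
  x=-2.129: |R|=1.04667 >1
So |R|<1 on (-2.0833, 0).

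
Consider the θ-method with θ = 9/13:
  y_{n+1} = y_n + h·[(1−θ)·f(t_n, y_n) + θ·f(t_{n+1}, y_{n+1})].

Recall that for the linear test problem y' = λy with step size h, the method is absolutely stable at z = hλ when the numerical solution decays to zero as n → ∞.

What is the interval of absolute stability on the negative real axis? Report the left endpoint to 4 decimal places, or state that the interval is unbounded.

Test eqn y'=λy, z=hλ:
  y_{n+1} = y_n + z·[4/13·y_n + 9/13·y_{n+1}] ⇒ (1 − 9/13z)y_{n+1} = (1 + 4/13z)y_n
  ⇒ R(z) = (1 + 4/13z)/(1 − 9/13z).

Find x<0 with |R(x)|<1.
x=-0.8: |R|=0.4851
x=-2: |R|=0.1613
x=-10: |R|=0.2621
x=-100: |R|=0.4239
θ=9/13≥1/2 ⇒ |1+4/13x|<|1−9/13x| ∀x<0 ⇒ unbounded interval.

(−∞, 0) — no finite endpoint.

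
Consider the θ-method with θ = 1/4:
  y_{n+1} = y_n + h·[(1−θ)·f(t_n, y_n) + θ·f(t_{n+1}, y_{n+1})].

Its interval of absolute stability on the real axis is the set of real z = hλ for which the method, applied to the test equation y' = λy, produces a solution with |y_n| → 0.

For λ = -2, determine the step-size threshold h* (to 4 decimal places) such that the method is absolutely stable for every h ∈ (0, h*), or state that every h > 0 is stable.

(-4.0000,0); λ=-2 ⇒ h* = (4)/2 = 2.0000.

Test eqn y'=λy, z=hλ:
  y_{n+1} = y_n + z·[3/4·y_n + 1/4·y_{n+1}] ⇒ (1 − 1/4z)y_{n+1} = (1 + 3/4z)y_n
  Hence R(z) = (1 + 3/4z)/(1 − 1/4z).

Solve |R(x)|<1 on ℝ⁻.
x=-1.43: |R|=0.0534
R=−1: 1+3/4x = −1+1/4x ⇒ -1/2x=2 ⇒ x=2/(-1/2)=-4.0000
Confirm numerically:
  x=-3.518: |R|=0.87177 <1
  x=-2.463: |R|=0.52437 <1
  x=-2.176: |R|=0.40933 <1
  x=-1.888: |R|=0.28261 <1
  x=-4.065: |R|=1.01612 >1
  x=-4.034: |R|=1.00846 >1
So |R|<1 on (-4.0000, 0).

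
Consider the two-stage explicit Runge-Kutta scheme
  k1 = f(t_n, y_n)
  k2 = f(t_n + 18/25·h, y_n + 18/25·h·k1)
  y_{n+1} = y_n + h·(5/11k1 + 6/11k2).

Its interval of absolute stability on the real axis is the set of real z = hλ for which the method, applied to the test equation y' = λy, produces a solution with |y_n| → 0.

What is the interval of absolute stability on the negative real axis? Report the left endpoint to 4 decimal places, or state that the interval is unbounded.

z∈(-2.5463,0).

Test eqn y'=λy, z=hλ:
  k1=λy_n ⇒ h·k1=z·y_n;  k2=λ(1+18/25z)y_n ⇒ h·k2=z(1+18/25z)y_n
  y_{n+1}/y_n = 1 + 5/11z + 6/11z(1+18/25z) = 1 + z + 108/275z²
  Hence R(z) = 1 + z + 108/275z².

Need |R(x)|<1, x<0.
x=-0.85: |R|=0.4337
R=1: x+108/275x²=0 ⇒ x=−275/108=-2.5463; min R=1−1/(4·108/275)=0.3634>−1
Confirm numerically:
  x=-2.176: |R|=0.68355 <1
  x=-1.228: |R|=0.36423 <1
  x=-1.074: |R|=0.37900 <1
  x=-2.735: |R|=1.20269 >1
  x=-2.634: |R|=1.09072 >1
  x=-2.568: |R|=1.02189 >1
Interval (-2.5463, 0).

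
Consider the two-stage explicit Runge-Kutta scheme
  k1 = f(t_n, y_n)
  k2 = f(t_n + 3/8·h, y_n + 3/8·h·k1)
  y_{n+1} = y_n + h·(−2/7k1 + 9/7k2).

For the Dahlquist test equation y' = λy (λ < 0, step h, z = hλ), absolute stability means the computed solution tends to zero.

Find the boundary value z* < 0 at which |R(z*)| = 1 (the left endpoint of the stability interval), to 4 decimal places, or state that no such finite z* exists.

z* = -2.0741.

Test eqn y'=λy, z=hλ:
  k1=λy_n ⇒ h·k1=z·y_n;  k2=λ(1+3/8z)y_n ⇒ h·k2=z(1+3/8z)y_n
  y_{n+1}/y_n = 1 − 2/7z + 9/7z(1+3/8z) = 1 + z + 27/56z²
  ⇒ R(z) = 1 + z + 27/56z².

Boundary: |R(x)|=1, x<0.
x=-1.42: |R|=0.5522
R=1: x+27/56x²=0 ⇒ x=−56/27=-2.0741; min R=1−1/(4·27/56)=0.4815>−1
Confirm numerically:
  x=-1.693: |R|=0.68894 <1
  x=-1.335: |R|=0.52429 <1
  x=-0.879: |R|=0.49352 <1
  x=-2.619: |R|=1.68810 >1
  x=-2.476: |R|=1.47981 >1
  x=-2.366: |R|=1.33301 >1
Stable set (-2.0741, 0).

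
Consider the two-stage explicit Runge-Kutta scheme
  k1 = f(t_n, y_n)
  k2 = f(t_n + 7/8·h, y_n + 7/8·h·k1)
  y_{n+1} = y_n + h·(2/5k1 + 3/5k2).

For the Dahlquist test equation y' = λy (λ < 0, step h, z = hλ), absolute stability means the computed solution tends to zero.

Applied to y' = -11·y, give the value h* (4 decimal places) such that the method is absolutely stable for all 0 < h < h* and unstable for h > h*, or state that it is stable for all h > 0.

On y'=λy, z=hλ:
  k1=λy_n ⇒ h·k1=z·y_n;  k2=λ(1+7/8z)y_n ⇒ h·k2=z(1+7/8z)y_n
  y_{n+1}/y_n = 1 + 2/5z + 3/5z(1+7/8z) = 1 + z + 21/40z²
  R(z) = 1 + z + 21/40z².

Solve |R(x)|<1 on ℝ⁻.
x=-0.31: |R|=0.7405
R=1: x+21/40x²=0 ⇒ x=−40/21=-1.9048; min R=1−1/(4·21/40)=0.5238>−1
Confirm numerically:
  x=-1.585: |R|=0.73392 <1
  x=-1.506: |R|=0.68472 <1
  x=-1.372: |R|=0.61625 <1
  x=-2.295: |R|=1.47019 >1
  x=-2.150: |R|=1.27681 >1
  x=-1.936: |R|=1.03175 >1
Interval (-1.9048, 0).

(-1.9048,0); λ=-11 ⇒ h* = (40/21)/11 = 0.1732.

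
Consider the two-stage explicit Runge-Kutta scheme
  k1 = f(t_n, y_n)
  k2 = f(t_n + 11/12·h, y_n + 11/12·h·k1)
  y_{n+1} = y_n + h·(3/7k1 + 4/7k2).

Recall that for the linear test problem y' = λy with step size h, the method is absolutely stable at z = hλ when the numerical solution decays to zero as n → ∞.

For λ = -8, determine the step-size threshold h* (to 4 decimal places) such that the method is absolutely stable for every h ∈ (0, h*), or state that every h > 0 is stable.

(-1.9091,0); λ=-8 ⇒ h* = (21/11)/8 = 0.2386.

With y'=λy (z=hλ):
  k1=λy_n ⇒ h·k1=z·y_n;  k2=λ(1+11/12z)y_n ⇒ h·k2=z(1+11/12z)y_n
  y_{n+1}/y_n = 1 + 3/7z + 4/7z(1+11/12z) = 1 + z + 11/21z²
  Hence R(z) = 1 + z + 11/21z².

Find x<0 with |R(x)|<1.
x=-0.8: |R|=0.5352
R=1: x+11/21x²=0 ⇒ x=−21/11=-1.9091; min R=1−1/(4·11/21)=0.5227>−1
Confirm numerically:
  x=-1.581: |R|=0.72829 <1
  x=-1.373: |R|=0.61445 <1
  x=-1.175: |R|=0.54818 <1
  x=-2.420: |R|=1.64764 >1
  x=-2.354: |R|=1.54859 >1
  x=-2.252: |R|=1.40450 >1
So |R|<1 on (-1.9091, 0).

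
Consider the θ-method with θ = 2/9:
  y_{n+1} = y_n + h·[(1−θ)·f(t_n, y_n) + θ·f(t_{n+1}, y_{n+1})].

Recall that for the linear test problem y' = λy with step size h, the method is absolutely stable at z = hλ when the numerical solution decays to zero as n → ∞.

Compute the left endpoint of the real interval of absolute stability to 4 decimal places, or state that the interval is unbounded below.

Set f=λy, z=hλ:
  y_{n+1} = y_n + z·[7/9·y_n + 2/9·y_{n+1}] ⇒ (1 − 2/9z)y_{n+1} = (1 + 7/9z)y_n
  so R(z) = (1 + 7/9z)/(1 − 2/9z).

Boundary: |R(x)|=1, x<0.
x=-1.06: |R|=0.1421
R=−1: 1+7/9x = −1+2/9x ⇒ -5/9x=2 ⇒ x=2/(-5/9)=-3.6000
Confirm numerically:
  x=-2.256: |R|=0.50266 <1
  x=-2.162: |R|=0.46037 <1
  x=-2.131: |R|=0.44616 <1
  x=-3.940: |R|=1.10071 >1
  x=-3.936: |R|=1.09957 >1
  x=-3.747: |R|=1.04456 >1
Stable set (-3.6000, 0).

z* = -3.6000.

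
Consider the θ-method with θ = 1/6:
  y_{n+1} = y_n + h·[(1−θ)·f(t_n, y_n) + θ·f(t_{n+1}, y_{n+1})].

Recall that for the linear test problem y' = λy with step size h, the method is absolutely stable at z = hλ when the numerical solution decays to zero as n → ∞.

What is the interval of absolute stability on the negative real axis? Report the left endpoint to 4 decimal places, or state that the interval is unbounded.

Set f=λy, z=hλ:
  y_{n+1} = y_n + z·[5/6·y_n + 1/6·y_{n+1}] ⇒ (1 − 1/6z)y_{n+1} = (1 + 5/6z)y_n
  R(z) = (1 + 5/6z)/(1 − 1/6z).

Boundary: |R(x)|=1, x<0.
x=-1.49: |R|=0.1936
R=−1: 1+5/6x = −1+1/6x ⇒ -2/3x=2 ⇒ x=2/(-2/3)=-3.0000
Confirm numerically:
  x=-2.720: |R|=0.87156 <1
  x=-2.361: |R|=0.69429 <1
  x=-2.205: |R|=0.61243 <1
  x=-3.593: |R|=1.24726 >1
  x=-3.348: |R|=1.14891 >1
  x=-3.277: |R|=1.11944 >1
So |R|<1 on (-3.0000, 0).

(-3.0000, 0).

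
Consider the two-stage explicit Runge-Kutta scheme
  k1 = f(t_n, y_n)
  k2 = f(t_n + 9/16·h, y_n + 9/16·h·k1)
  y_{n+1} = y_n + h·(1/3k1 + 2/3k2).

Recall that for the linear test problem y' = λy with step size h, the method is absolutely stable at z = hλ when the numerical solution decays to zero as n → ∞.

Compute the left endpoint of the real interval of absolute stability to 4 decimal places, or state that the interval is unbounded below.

Test eqn y'=λy, z=hλ:
  k1=λy_n ⇒ h·k1=z·y_n;  k2=λ(1+9/16z)y_n ⇒ h·k2=z(1+9/16z)y_n
  y_{n+1}/y_n = 1 + 1/3z + 2/3z(1+9/16z) = 1 + z + 3/8z²
  Hence R(z) = 1 + z + 3/8z².

Boundary: |R(x)|=1, x<0.
x=-1.2: |R|=0.3400
R=1: x+3/8x²=0 ⇒ x=−8/3=-2.6667; min R=1−1/(4·3/8)=0.3333>−1
Confirm numerically:
  x=-2.110: |R|=0.55954 <1
  x=-1.382: |R|=0.33422 <1
  x=-1.321: |R|=0.33339 <1
  x=-3.140: |R|=1.55735 >1
  x=-3.112: |R|=1.51970 >1
  x=-2.899: |R|=1.25258 >1
Stable set (-2.6667, 0).

z* = -2.6667.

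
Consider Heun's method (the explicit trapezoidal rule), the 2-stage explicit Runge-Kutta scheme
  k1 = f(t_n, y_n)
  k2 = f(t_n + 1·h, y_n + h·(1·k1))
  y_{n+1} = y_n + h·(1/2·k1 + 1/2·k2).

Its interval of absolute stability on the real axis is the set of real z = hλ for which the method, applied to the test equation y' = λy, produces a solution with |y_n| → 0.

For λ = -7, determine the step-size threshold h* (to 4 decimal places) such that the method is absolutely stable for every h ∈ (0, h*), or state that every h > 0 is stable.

(-2.0000,0); λ=-7 ⇒ h* = 0.2857.

Set f=λy, z=hλ:
  order 2, 2-stage ⇒ R(z)=1+z+z^2/2
  (e.g. R(-1.73)=0.76645, |R|=0.76645)

Need |R(x)|<1, x<0.
x=-1.73: |R|=0.7664
|R(-2.04)|=1.0408 |R(-1.55)|=0.6513 |R(-1.26)|=0.5338
Bisect:
  x_lo=-2.7913 |R|=2.1043  x_hi=-0.3573 |R|=0.7065
  mid=-1.57429 |R|=0.66490 →hi
  mid=-2.18278 |R|=1.19949 →lo
  mid=-1.87853 |R|=0.88591 →hi
  mid=-2.03066 |R|=1.03113 →lo
  mid=-1.95460 |R|=0.95563 →hi
  mid=-1.99263 |R|=0.99265 →hi
  mid=-2.01164 |R|=1.01171 →lo
  mid=-2.00214 |R|=1.00214 →lo
  ...
  [-2.00006,-1.99991] ⇒ x*=-2.0000
Stable set (-2.0000, 0).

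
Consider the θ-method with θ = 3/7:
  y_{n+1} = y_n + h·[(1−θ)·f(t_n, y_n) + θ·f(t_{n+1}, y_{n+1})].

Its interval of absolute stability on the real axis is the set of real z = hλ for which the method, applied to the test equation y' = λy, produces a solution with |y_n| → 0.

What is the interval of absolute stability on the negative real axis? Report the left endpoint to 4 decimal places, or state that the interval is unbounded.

z∈(-14.0000,0).

Set f=λy, z=hλ:
  y_{n+1} = y_n + z·[4/7·y_n + 3/7·y_{n+1}] ⇒ (1 − 3/7z)y_{n+1} = (1 + 4/7z)y_n
  R(z) = (1 + 4/7z)/(1 − 3/7z).

Solve |R(x)|<1 on ℝ⁻.
x=-1.68: |R|=0.0233
R=−1: 1+4/7x = −1+3/7x ⇒ -1/7x=2 ⇒ x=2/(-1/7)=-14.0000
Confirm numerically:
  x=-12.004: |R|=0.95359 <1
  x=-11.951: |R|=0.95219 <1
  x=-10.854: |R|=0.92048 <1
  x=-9.392: |R|=0.86900 <1
  x=-14.232: |R|=1.00467 >1
  x=-14.166: |R|=1.00335 >1
Stable set (-14.0000, 0).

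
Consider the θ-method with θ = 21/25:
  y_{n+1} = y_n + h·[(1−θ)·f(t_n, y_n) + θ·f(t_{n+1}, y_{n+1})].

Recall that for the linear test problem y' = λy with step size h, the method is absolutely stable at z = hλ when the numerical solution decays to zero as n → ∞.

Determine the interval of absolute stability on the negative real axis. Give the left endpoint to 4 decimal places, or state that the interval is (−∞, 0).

On y'=λy, z=hλ:
  y_{n+1} = y_n + z·[4/25·y_n + 21/25·y_{n+1}] ⇒ (1 − 21/25z)y_{n+1} = (1 + 4/25z)y_n
  so R(z) = (1 + 4/25z)/(1 − 21/25z).

Find x<0 with |R(x)|<1.
x=-1.17: |R|=0.4099
x=-2: |R|=0.2537
x=-10: |R|=0.0638
x=-100: |R|=0.1765
θ=21/25≥1/2 ⇒ |1+4/25x|<|1−21/25x| ∀x<0 ⇒ interval (−∞,0).

(−∞, 0) — no finite endpoint.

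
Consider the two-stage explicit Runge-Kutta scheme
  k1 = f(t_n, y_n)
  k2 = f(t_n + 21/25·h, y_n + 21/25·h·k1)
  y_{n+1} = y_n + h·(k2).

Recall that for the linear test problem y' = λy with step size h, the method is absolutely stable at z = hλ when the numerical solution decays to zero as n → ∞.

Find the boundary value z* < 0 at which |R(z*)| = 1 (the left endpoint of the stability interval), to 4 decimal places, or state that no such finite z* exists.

On y'=λy, z=hλ:
  k1=λy_n ⇒ h·k1=z·y_n;  k2=λ(1+21/25z)y_n ⇒ h·k2=z(1+21/25z)y_n
  y_{n+1}/y_n = 1 + z(1+21/25z) = 1 + z + 21/25z²
  R(z) = 1 + z + 21/25z².

Boundary: |R(x)|=1, x<0.
x=-0.52: |R|=0.7071
R=1: x+21/25x²=0 ⇒ x=−25/21=-1.1905; min R=1−1/(4·21/25)=0.7024>−1
Confirm numerically:
  x=-1.025: |R|=0.85752 <1
  x=-0.842: |R|=0.75353 <1
  x=-0.612: |R|=0.70262 <1
  x=-1.683: |R|=1.69629 >1
  x=-1.667: |R|=1.66727 >1
Stable set (-1.1905, 0).

z* = -1.1905.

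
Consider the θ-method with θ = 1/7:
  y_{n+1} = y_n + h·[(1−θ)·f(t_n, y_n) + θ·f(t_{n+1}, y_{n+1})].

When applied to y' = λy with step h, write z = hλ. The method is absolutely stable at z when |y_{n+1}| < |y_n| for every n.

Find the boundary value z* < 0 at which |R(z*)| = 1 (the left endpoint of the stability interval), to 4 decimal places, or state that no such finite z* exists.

z* = -2.8000.

With y'=λy (z=hλ):
  y_{n+1} = y_n + z·[6/7·y_n + 1/7·y_{n+1}] ⇒ (1 − 1/7z)y_{n+1} = (1 + 6/7z)y_n
  Hence R(z) = (1 + 6/7z)/(1 − 1/7z).

Find x<0 with |R(x)|<1.
x=-0.88: |R|=0.2183
R=−1: 1+6/7x = −1+1/7x ⇒ -5/7x=2 ⇒ x=2/(-5/7)=-2.8000
Confirm numerically:
  x=-2.773: |R|=0.98619 <1
  x=-2.716: |R|=0.95677 <1
  x=-1.960: |R|=0.53125 <1
  x=-3.395: |R|=1.28620 >1
  x=-3.162: |R|=1.17811 >1
  x=-2.977: |R|=1.08870 >1
Interval (-2.8000, 0).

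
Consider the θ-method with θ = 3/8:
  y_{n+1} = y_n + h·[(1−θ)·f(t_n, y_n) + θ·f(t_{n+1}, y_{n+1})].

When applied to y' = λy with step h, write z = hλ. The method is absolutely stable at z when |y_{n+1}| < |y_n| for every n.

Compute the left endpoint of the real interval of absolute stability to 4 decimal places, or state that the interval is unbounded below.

Set f=λy, z=hλ:
  y_{n+1} = y_n + z·[5/8·y_n + 3/8·y_{n+1}] ⇒ (1 − 3/8z)y_{n+1} = (1 + 5/8z)y_n
  ⇒ R(z) = (1 + 5/8z)/(1 − 3/8z).

Need |R(x)|<1, x<0.
x=-1.37: |R|=0.0950
R=−1: 1+5/8x = −1+3/8x ⇒ -1/4x=2 ⇒ x=2/(-1/4)=-8.0000
Confirm numerically:
  x=-6.752: |R|=0.91166 <1
  x=-5.758: |R|=0.82258 <1
  x=-4.932: |R|=0.73083 <1
  x=-3.427: |R|=0.49970 <1
  x=-8.495: |R|=1.02957 >1
  x=-8.068: |R|=1.00422 >1
Stable set (-8.0000, 0).

left endpoint -8.0000.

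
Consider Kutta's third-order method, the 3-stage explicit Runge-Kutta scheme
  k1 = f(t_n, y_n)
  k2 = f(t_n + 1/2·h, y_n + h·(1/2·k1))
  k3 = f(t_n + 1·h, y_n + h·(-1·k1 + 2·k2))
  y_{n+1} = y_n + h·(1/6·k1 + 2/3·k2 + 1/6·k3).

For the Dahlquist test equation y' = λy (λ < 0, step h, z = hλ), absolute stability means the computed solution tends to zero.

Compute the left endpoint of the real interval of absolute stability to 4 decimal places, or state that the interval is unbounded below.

With y'=λy (z=hλ):
  order 3, 3-stage ⇒ R(z)=1+z+z^2/2+z^3/6
  (e.g. R(-0.42)=0.65585, |R|=0.65585)

Need |R(x)|<1, x<0.
x=-0.42: |R|=0.6559
|R(-2.75)|=1.4349 |R(-2.17)|=0.5186 |R(-1.74)|=0.1042
Bisect:
  x_lo=-3.0256 |R|=2.0645  x_hi=-0.0759 |R|=0.9269
  mid=-1.55073 |R|=0.03013 →hi
  mid=-2.28814 |R|=0.66698 →hi
  mid=-2.65685 |R|=1.25314 →lo
  mid=-2.47249 |R|=0.93503 →hi
  mid=-2.56467 |R|=1.08744 →lo
  mid=-2.51858 |R|=1.00962 →lo
  mid=-2.49554 |R|=0.97193 →hi
  mid=-2.50706 |R|=0.99068 →hi
  mid=-2.51282 |R|=1.00013 →lo
  ...
  [-2.51282,-2.51264] ⇒ x*=-2.5127
Interval (-2.5127, 0).

left endpoint -2.5127.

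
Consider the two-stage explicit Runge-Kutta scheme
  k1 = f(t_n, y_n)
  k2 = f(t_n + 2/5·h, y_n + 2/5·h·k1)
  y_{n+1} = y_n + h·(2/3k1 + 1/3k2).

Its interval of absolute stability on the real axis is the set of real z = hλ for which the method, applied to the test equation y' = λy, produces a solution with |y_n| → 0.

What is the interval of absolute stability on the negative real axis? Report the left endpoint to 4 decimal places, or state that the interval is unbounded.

With y'=λy (z=hλ):
  k1=λy_n ⇒ h·k1=z·y_n;  k2=λ(1+2/5z)y_n ⇒ h·k2=z(1+2/5z)y_n
  y_{n+1}/y_n = 1 + 2/3z + 1/3z(1+2/5z) = 1 + z + 2/15z²
  ⇒ R(z) = 1 + z + 2/15z².

Boundary: |R(x)|=1, x<0.
x=-1.73: |R|=0.3309
R=1: x+2/15x²=0 ⇒ x=−15/2=-7.5000; min R=1−1/(4·2/15)=-0.8750>−1
Confirm numerically:
  x=-6.934: |R|=0.47671 <1
  x=-4.540: |R|=0.79179 <1
  x=-3.302: |R|=0.84824 <1
  x=-8.056: |R|=1.59722 >1
  x=-7.665: |R|=1.16863 >1
  x=-7.542: |R|=1.04224 >1
Stable set (-7.5000, 0).

(-7.5000, 0).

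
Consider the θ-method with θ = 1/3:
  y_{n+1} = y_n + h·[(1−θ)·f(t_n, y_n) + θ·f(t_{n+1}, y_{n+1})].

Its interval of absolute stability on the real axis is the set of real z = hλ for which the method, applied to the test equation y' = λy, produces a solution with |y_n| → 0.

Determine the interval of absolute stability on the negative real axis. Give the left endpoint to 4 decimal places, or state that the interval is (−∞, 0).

Test eqn y'=λy, z=hλ:
  y_{n+1} = y_n + z·[2/3·y_n + 1/3·y_{n+1}] ⇒ (1 − 1/3z)y_{n+1} = (1 + 2/3z)y_n
  so R(z) = (1 + 2/3z)/(1 − 1/3z).

Solve |R(x)|<1 on ℝ⁻.
x=-1.79: |R|=0.1211
R=−1: 1+2/3x = −1+1/3x ⇒ -1/3x=2 ⇒ x=2/(-1/3)=-6.0000
Confirm numerically:
  x=-5.410: |R|=0.92985 <1
  x=-3.399: |R|=0.59353 <1
  x=-2.967: |R|=0.49170 <1
  x=-2.527: |R|=0.37163 <1
  x=-6.232: |R|=1.02513 >1
  x=-6.181: |R|=1.01971 >1
Stable set (-6.0000, 0).

(-6.0000, 0).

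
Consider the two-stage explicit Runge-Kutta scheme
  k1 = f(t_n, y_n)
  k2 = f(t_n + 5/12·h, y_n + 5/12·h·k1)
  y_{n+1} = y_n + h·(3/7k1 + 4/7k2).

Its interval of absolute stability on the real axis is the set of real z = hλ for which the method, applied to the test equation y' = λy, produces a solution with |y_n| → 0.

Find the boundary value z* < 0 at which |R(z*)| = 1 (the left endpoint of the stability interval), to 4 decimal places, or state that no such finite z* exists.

Test eqn y'=λy, z=hλ:
  k1=λy_n ⇒ h·k1=z·y_n;  k2=λ(1+5/12z)y_n ⇒ h·k2=z(1+5/12z)y_n
  y_{n+1}/y_n = 1 + 3/7z + 4/7z(1+5/12z) = 1 + z + 5/21z²
  so R(z) = 1 + z + 5/21z².

Find x<0 with |R(x)|<1.
x=-0.63: |R|=0.4645
R=1: x+5/21x²=0 ⇒ x=−21/5=-4.2000; min R=1−1/(4·5/21)=-0.0500>−1
Confirm numerically:
  x=-3.656: |R|=0.52646 <1
  x=-3.397: |R|=0.35053 <1
  x=-3.353: |R|=0.32381 <1
  x=-2.209: |R|=0.04717 <1
  x=-4.791: |R|=1.67416 >1
  x=-4.678: |R|=1.53240 >1
Interval (-4.2000, 0).

z* = -4.2000.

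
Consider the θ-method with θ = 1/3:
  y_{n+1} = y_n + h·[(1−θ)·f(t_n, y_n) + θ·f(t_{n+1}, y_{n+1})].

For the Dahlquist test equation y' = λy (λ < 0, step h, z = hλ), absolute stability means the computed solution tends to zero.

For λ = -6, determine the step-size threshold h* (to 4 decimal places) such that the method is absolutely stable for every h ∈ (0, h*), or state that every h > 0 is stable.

(-6.0000,0); λ=-6 ⇒ h* = (6)/6 = 1.0000.

Test eqn y'=λy, z=hλ:
  y_{n+1} = y_n + z·[2/3·y_n + 1/3·y_{n+1}] ⇒ (1 − 1/3z)y_{n+1} = (1 + 2/3z)y_n
  ⇒ R(z) = (1 + 2/3z)/(1 − 1/3z).

Boundary: |R(x)|=1, x<0.
x=-0.33: |R|=0.7027
R=−1: 1+2/3x = −1+1/3x ⇒ -1/3x=2 ⇒ x=2/(-1/3)=-6.0000
Confirm numerically:
  x=-4.854: |R|=0.85409 <1
  x=-4.361: |R|=0.77734 <1
  x=-2.423: |R|=0.34040 <1
  x=-6.326: |R|=1.03496 >1
  x=-6.307: |R|=1.03299 >1
  x=-6.127: |R|=1.01391 >1
So |R|<1 on (-6.0000, 0).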